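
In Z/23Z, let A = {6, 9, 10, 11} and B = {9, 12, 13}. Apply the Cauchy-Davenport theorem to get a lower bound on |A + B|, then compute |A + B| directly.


Cauchy-Davenport: |A + B| ≥ min(p, |A| + |B| - 1) for A, B nonempty in Z/pZ.
|A| = 4, |B| = 3, p = 23.
CD lower bound = min(23, 4 + 3 - 1) = min(23, 6) = 6.
Compute A + B mod 23 directly:
a = 6: 6+9=15, 6+12=18, 6+13=19
a = 9: 9+9=18, 9+12=21, 9+13=22
a = 10: 10+9=19, 10+12=22, 10+13=0
a = 11: 11+9=20, 11+12=0, 11+13=1
A + B = {0, 1, 15, 18, 19, 20, 21, 22}, so |A + B| = 8.
Verify: 8 ≥ 6? Yes ✓.

CD lower bound = 6, actual |A + B| = 8.


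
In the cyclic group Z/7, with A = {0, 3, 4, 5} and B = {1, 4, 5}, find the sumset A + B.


Work in Z/7Z: reduce every sum a + b modulo 7.
Enumerate all 12 pairs:
a = 0: 0+1=1, 0+4=4, 0+5=5
a = 3: 3+1=4, 3+4=0, 3+5=1
a = 4: 4+1=5, 4+4=1, 4+5=2
a = 5: 5+1=6, 5+4=2, 5+5=3
Distinct residues collected: {0, 1, 2, 3, 4, 5, 6}
|A + B| = 7 (out of 7 total residues).

A + B = {0, 1, 2, 3, 4, 5, 6}


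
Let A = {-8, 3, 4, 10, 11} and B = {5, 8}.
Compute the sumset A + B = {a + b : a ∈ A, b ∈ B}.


A + B = {a + b : a ∈ A, b ∈ B}.
Enumerate all |A|·|B| = 5·2 = 10 pairs (a, b) and collect distinct sums.
a = -8: -8+5=-3, -8+8=0
a = 3: 3+5=8, 3+8=11
a = 4: 4+5=9, 4+8=12
a = 10: 10+5=15, 10+8=18
a = 11: 11+5=16, 11+8=19
Collecting distinct sums: A + B = {-3, 0, 8, 9, 11, 12, 15, 16, 18, 19}
|A + B| = 10

A + B = {-3, 0, 8, 9, 11, 12, 15, 16, 18, 19}


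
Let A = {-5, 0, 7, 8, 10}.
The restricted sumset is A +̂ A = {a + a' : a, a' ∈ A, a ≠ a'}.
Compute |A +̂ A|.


Restricted sumset: A +̂ A = {a + a' : a ∈ A, a' ∈ A, a ≠ a'}.
Equivalently, take A + A and drop any sum 2a that is achievable ONLY as a + a for a ∈ A (i.e. sums representable only with equal summands).
Enumerate pairs (a, a') with a < a' (symmetric, so each unordered pair gives one sum; this covers all a ≠ a'):
  -5 + 0 = -5
  -5 + 7 = 2
  -5 + 8 = 3
  -5 + 10 = 5
  0 + 7 = 7
  0 + 8 = 8
  0 + 10 = 10
  7 + 8 = 15
  7 + 10 = 17
  8 + 10 = 18
Collected distinct sums: {-5, 2, 3, 5, 7, 8, 10, 15, 17, 18}
|A +̂ A| = 10
(Reference bound: |A +̂ A| ≥ 2|A| - 3 for |A| ≥ 2, with |A| = 5 giving ≥ 7.)

|A +̂ A| = 10


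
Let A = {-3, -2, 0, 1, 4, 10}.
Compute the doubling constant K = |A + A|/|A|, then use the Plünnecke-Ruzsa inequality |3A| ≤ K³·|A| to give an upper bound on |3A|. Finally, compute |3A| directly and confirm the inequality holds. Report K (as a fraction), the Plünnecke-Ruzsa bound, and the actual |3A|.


|A| = 6.
Step 1: Compute A + A by enumerating all 36 pairs.
A + A = {-6, -5, -4, -3, -2, -1, 0, 1, 2, 4, 5, 7, 8, 10, 11, 14, 20}, so |A + A| = 17.
Step 2: Doubling constant K = |A + A|/|A| = 17/6 = 17/6 ≈ 2.8333.
Step 3: Plünnecke-Ruzsa gives |3A| ≤ K³·|A| = (2.8333)³ · 6 ≈ 136.4722.
Step 4: Compute 3A = A + A + A directly by enumerating all triples (a,b,c) ∈ A³; |3A| = 30.
Step 5: Check 30 ≤ 136.4722? Yes ✓.

K = 17/6, Plünnecke-Ruzsa bound K³|A| ≈ 136.4722, |3A| = 30, inequality holds.


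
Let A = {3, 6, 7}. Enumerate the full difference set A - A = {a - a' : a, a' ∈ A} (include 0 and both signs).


A - A = {a - a' : a, a' ∈ A}.
Compute a - a' for each ordered pair (a, a'):
a = 3: 3-3=0, 3-6=-3, 3-7=-4
a = 6: 6-3=3, 6-6=0, 6-7=-1
a = 7: 7-3=4, 7-6=1, 7-7=0
Collecting distinct values (and noting 0 appears from a-a):
A - A = {-4, -3, -1, 0, 1, 3, 4}
|A - A| = 7

A - A = {-4, -3, -1, 0, 1, 3, 4}


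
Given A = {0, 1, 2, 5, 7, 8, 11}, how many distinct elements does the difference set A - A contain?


A - A = {a - a' : a, a' ∈ A}; |A| = 7.
Bounds: 2|A|-1 ≤ |A - A| ≤ |A|² - |A| + 1, i.e. 13 ≤ |A - A| ≤ 43.
Note: 0 ∈ A - A always (from a - a). The set is symmetric: if d ∈ A - A then -d ∈ A - A.
Enumerate nonzero differences d = a - a' with a > a' (then include -d):
Positive differences: {1, 2, 3, 4, 5, 6, 7, 8, 9, 10, 11}
Full difference set: {0} ∪ (positive diffs) ∪ (negative diffs).
|A - A| = 1 + 2·11 = 23 (matches direct enumeration: 23).

|A - A| = 23


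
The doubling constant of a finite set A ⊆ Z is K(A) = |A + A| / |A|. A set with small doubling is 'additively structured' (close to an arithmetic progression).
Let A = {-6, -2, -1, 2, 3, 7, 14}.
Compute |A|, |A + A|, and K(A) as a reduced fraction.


|A| = 7.
Compute A + A by enumerating all 49 pairs.
A + A = {-12, -8, -7, -4, -3, -2, 0, 1, 2, 4, 5, 6, 8, 9, 10, 12, 13, 14, 16, 17, 21, 28}, so |A + A| = 22.
K = |A + A| / |A| = 22/7 (already in lowest terms) ≈ 3.1429.
Reference: AP of size 7 gives K = 13/7 ≈ 1.8571; a fully generic set of size 7 gives K ≈ 4.0000.

|A| = 7, |A + A| = 22, K = 22/7.


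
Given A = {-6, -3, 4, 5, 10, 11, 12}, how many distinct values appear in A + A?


A + A = {a + a' : a, a' ∈ A}; |A| = 7.
General bounds: 2|A| - 1 ≤ |A + A| ≤ |A|(|A|+1)/2, i.e. 13 ≤ |A + A| ≤ 28.
Lower bound 2|A|-1 is attained iff A is an arithmetic progression.
Enumerate sums a + a' for a ≤ a' (symmetric, so this suffices):
a = -6: -6+-6=-12, -6+-3=-9, -6+4=-2, -6+5=-1, -6+10=4, -6+11=5, -6+12=6
a = -3: -3+-3=-6, -3+4=1, -3+5=2, -3+10=7, -3+11=8, -3+12=9
a = 4: 4+4=8, 4+5=9, 4+10=14, 4+11=15, 4+12=16
a = 5: 5+5=10, 5+10=15, 5+11=16, 5+12=17
a = 10: 10+10=20, 10+11=21, 10+12=22
a = 11: 11+11=22, 11+12=23
a = 12: 12+12=24
Distinct sums: {-12, -9, -6, -2, -1, 1, 2, 4, 5, 6, 7, 8, 9, 10, 14, 15, 16, 17, 20, 21, 22, 23, 24}
|A + A| = 23

|A + A| = 23


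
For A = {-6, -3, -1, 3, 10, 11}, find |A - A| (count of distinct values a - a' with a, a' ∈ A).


A - A = {a - a' : a, a' ∈ A}; |A| = 6.
Bounds: 2|A|-1 ≤ |A - A| ≤ |A|² - |A| + 1, i.e. 11 ≤ |A - A| ≤ 31.
Note: 0 ∈ A - A always (from a - a). The set is symmetric: if d ∈ A - A then -d ∈ A - A.
Enumerate nonzero differences d = a - a' with a > a' (then include -d):
Positive differences: {1, 2, 3, 4, 5, 6, 7, 8, 9, 11, 12, 13, 14, 16, 17}
Full difference set: {0} ∪ (positive diffs) ∪ (negative diffs).
|A - A| = 1 + 2·15 = 31 (matches direct enumeration: 31).

|A - A| = 31


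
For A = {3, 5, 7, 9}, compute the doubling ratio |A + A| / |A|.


|A| = 4.
Compute A + A by enumerating all 16 pairs.
A + A = {6, 8, 10, 12, 14, 16, 18}, so |A + A| = 7.
K = |A + A| / |A| = 7/4 (already in lowest terms) ≈ 1.7500.
Reference: AP of size 4 gives K = 7/4 ≈ 1.7500; a fully generic set of size 4 gives K ≈ 2.5000.

|A| = 4, |A + A| = 7, K = 7/4.


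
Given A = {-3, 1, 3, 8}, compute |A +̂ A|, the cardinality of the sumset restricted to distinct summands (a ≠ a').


Restricted sumset: A +̂ A = {a + a' : a ∈ A, a' ∈ A, a ≠ a'}.
Equivalently, take A + A and drop any sum 2a that is achievable ONLY as a + a for a ∈ A (i.e. sums representable only with equal summands).
Enumerate pairs (a, a') with a < a' (symmetric, so each unordered pair gives one sum; this covers all a ≠ a'):
  -3 + 1 = -2
  -3 + 3 = 0
  -3 + 8 = 5
  1 + 3 = 4
  1 + 8 = 9
  3 + 8 = 11
Collected distinct sums: {-2, 0, 4, 5, 9, 11}
|A +̂ A| = 6
(Reference bound: |A +̂ A| ≥ 2|A| - 3 for |A| ≥ 2, with |A| = 4 giving ≥ 5.)

|A +̂ A| = 6


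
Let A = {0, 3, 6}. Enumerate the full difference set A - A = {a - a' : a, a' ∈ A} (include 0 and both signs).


A - A = {a - a' : a, a' ∈ A}.
Compute a - a' for each ordered pair (a, a'):
a = 0: 0-0=0, 0-3=-3, 0-6=-6
a = 3: 3-0=3, 3-3=0, 3-6=-3
a = 6: 6-0=6, 6-3=3, 6-6=0
Collecting distinct values (and noting 0 appears from a-a):
A - A = {-6, -3, 0, 3, 6}
|A - A| = 5

A - A = {-6, -3, 0, 3, 6}


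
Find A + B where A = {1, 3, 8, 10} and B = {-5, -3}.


A + B = {a + b : a ∈ A, b ∈ B}.
Enumerate all |A|·|B| = 4·2 = 8 pairs (a, b) and collect distinct sums.
a = 1: 1+-5=-4, 1+-3=-2
a = 3: 3+-5=-2, 3+-3=0
a = 8: 8+-5=3, 8+-3=5
a = 10: 10+-5=5, 10+-3=7
Collecting distinct sums: A + B = {-4, -2, 0, 3, 5, 7}
|A + B| = 6

A + B = {-4, -2, 0, 3, 5, 7}


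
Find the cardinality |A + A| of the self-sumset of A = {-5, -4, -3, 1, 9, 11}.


A + A = {a + a' : a, a' ∈ A}; |A| = 6.
General bounds: 2|A| - 1 ≤ |A + A| ≤ |A|(|A|+1)/2, i.e. 11 ≤ |A + A| ≤ 21.
Lower bound 2|A|-1 is attained iff A is an arithmetic progression.
Enumerate sums a + a' for a ≤ a' (symmetric, so this suffices):
a = -5: -5+-5=-10, -5+-4=-9, -5+-3=-8, -5+1=-4, -5+9=4, -5+11=6
a = -4: -4+-4=-8, -4+-3=-7, -4+1=-3, -4+9=5, -4+11=7
a = -3: -3+-3=-6, -3+1=-2, -3+9=6, -3+11=8
a = 1: 1+1=2, 1+9=10, 1+11=12
a = 9: 9+9=18, 9+11=20
a = 11: 11+11=22
Distinct sums: {-10, -9, -8, -7, -6, -4, -3, -2, 2, 4, 5, 6, 7, 8, 10, 12, 18, 20, 22}
|A + A| = 19

|A + A| = 19


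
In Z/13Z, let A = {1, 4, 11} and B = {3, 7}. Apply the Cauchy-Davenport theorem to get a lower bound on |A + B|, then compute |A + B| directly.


Cauchy-Davenport: |A + B| ≥ min(p, |A| + |B| - 1) for A, B nonempty in Z/pZ.
|A| = 3, |B| = 2, p = 13.
CD lower bound = min(13, 3 + 2 - 1) = min(13, 4) = 4.
Compute A + B mod 13 directly:
a = 1: 1+3=4, 1+7=8
a = 4: 4+3=7, 4+7=11
a = 11: 11+3=1, 11+7=5
A + B = {1, 4, 5, 7, 8, 11}, so |A + B| = 6.
Verify: 6 ≥ 4? Yes ✓.

CD lower bound = 4, actual |A + B| = 6.


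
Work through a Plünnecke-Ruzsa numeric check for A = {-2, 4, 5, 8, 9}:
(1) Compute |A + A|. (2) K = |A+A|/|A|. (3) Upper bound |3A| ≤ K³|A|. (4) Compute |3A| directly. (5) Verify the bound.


|A| = 5.
Step 1: Compute A + A by enumerating all 25 pairs.
A + A = {-4, 2, 3, 6, 7, 8, 9, 10, 12, 13, 14, 16, 17, 18}, so |A + A| = 14.
Step 2: Doubling constant K = |A + A|/|A| = 14/5 = 14/5 ≈ 2.8000.
Step 3: Plünnecke-Ruzsa gives |3A| ≤ K³·|A| = (2.8000)³ · 5 ≈ 109.7600.
Step 4: Compute 3A = A + A + A directly by enumerating all triples (a,b,c) ∈ A³; |3A| = 26.
Step 5: Check 26 ≤ 109.7600? Yes ✓.

K = 14/5, Plünnecke-Ruzsa bound K³|A| ≈ 109.7600, |3A| = 26, inequality holds.


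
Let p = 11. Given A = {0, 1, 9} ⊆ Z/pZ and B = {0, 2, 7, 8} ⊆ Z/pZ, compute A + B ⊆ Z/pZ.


Work in Z/11Z: reduce every sum a + b modulo 11.
Enumerate all 12 pairs:
a = 0: 0+0=0, 0+2=2, 0+7=7, 0+8=8
a = 1: 1+0=1, 1+2=3, 1+7=8, 1+8=9
a = 9: 9+0=9, 9+2=0, 9+7=5, 9+8=6
Distinct residues collected: {0, 1, 2, 3, 5, 6, 7, 8, 9}
|A + B| = 9 (out of 11 total residues).

A + B = {0, 1, 2, 3, 5, 6, 7, 8, 9}


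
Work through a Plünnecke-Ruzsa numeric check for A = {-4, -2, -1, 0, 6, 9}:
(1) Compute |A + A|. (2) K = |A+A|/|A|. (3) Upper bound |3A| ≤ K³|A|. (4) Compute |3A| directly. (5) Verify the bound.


|A| = 6.
Step 1: Compute A + A by enumerating all 36 pairs.
A + A = {-8, -6, -5, -4, -3, -2, -1, 0, 2, 4, 5, 6, 7, 8, 9, 12, 15, 18}, so |A + A| = 18.
Step 2: Doubling constant K = |A + A|/|A| = 18/6 = 18/6 ≈ 3.0000.
Step 3: Plünnecke-Ruzsa gives |3A| ≤ K³·|A| = (3.0000)³ · 6 ≈ 162.0000.
Step 4: Compute 3A = A + A + A directly by enumerating all triples (a,b,c) ∈ A³; |3A| = 33.
Step 5: Check 33 ≤ 162.0000? Yes ✓.

K = 18/6, Plünnecke-Ruzsa bound K³|A| ≈ 162.0000, |3A| = 33, inequality holds.


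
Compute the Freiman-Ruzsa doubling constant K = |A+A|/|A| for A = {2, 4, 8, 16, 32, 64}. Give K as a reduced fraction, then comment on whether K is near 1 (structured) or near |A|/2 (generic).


|A| = 6.
Compute A + A by enumerating all 36 pairs.
A + A = {4, 6, 8, 10, 12, 16, 18, 20, 24, 32, 34, 36, 40, 48, 64, 66, 68, 72, 80, 96, 128}, so |A + A| = 21.
K = |A + A| / |A| = 21/6 = 7/2 ≈ 3.5000.
Reference: AP of size 6 gives K = 11/6 ≈ 1.8333; a fully generic set of size 6 gives K ≈ 3.5000.

|A| = 6, |A + A| = 21, K = 21/6 = 7/2.


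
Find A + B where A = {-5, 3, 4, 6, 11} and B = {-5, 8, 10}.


A + B = {a + b : a ∈ A, b ∈ B}.
Enumerate all |A|·|B| = 5·3 = 15 pairs (a, b) and collect distinct sums.
a = -5: -5+-5=-10, -5+8=3, -5+10=5
a = 3: 3+-5=-2, 3+8=11, 3+10=13
a = 4: 4+-5=-1, 4+8=12, 4+10=14
a = 6: 6+-5=1, 6+8=14, 6+10=16
a = 11: 11+-5=6, 11+8=19, 11+10=21
Collecting distinct sums: A + B = {-10, -2, -1, 1, 3, 5, 6, 11, 12, 13, 14, 16, 19, 21}
|A + B| = 14

A + B = {-10, -2, -1, 1, 3, 5, 6, 11, 12, 13, 14, 16, 19, 21}


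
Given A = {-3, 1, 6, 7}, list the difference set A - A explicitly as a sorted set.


A - A = {a - a' : a, a' ∈ A}.
Compute a - a' for each ordered pair (a, a'):
a = -3: -3--3=0, -3-1=-4, -3-6=-9, -3-7=-10
a = 1: 1--3=4, 1-1=0, 1-6=-5, 1-7=-6
a = 6: 6--3=9, 6-1=5, 6-6=0, 6-7=-1
a = 7: 7--3=10, 7-1=6, 7-6=1, 7-7=0
Collecting distinct values (and noting 0 appears from a-a):
A - A = {-10, -9, -6, -5, -4, -1, 0, 1, 4, 5, 6, 9, 10}
|A - A| = 13

A - A = {-10, -9, -6, -5, -4, -1, 0, 1, 4, 5, 6, 9, 10}


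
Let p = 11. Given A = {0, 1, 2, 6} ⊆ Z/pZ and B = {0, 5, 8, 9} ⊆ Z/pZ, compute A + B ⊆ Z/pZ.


Work in Z/11Z: reduce every sum a + b modulo 11.
Enumerate all 16 pairs:
a = 0: 0+0=0, 0+5=5, 0+8=8, 0+9=9
a = 1: 1+0=1, 1+5=6, 1+8=9, 1+9=10
a = 2: 2+0=2, 2+5=7, 2+8=10, 2+9=0
a = 6: 6+0=6, 6+5=0, 6+8=3, 6+9=4
Distinct residues collected: {0, 1, 2, 3, 4, 5, 6, 7, 8, 9, 10}
|A + B| = 11 (out of 11 total residues).

A + B = {0, 1, 2, 3, 4, 5, 6, 7, 8, 9, 10}


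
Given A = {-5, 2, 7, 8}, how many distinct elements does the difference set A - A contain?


A - A = {a - a' : a, a' ∈ A}; |A| = 4.
Bounds: 2|A|-1 ≤ |A - A| ≤ |A|² - |A| + 1, i.e. 7 ≤ |A - A| ≤ 13.
Note: 0 ∈ A - A always (from a - a). The set is symmetric: if d ∈ A - A then -d ∈ A - A.
Enumerate nonzero differences d = a - a' with a > a' (then include -d):
Positive differences: {1, 5, 6, 7, 12, 13}
Full difference set: {0} ∪ (positive diffs) ∪ (negative diffs).
|A - A| = 1 + 2·6 = 13 (matches direct enumeration: 13).

|A - A| = 13


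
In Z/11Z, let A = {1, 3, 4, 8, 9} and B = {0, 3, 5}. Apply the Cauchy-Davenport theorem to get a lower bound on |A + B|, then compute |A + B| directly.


Cauchy-Davenport: |A + B| ≥ min(p, |A| + |B| - 1) for A, B nonempty in Z/pZ.
|A| = 5, |B| = 3, p = 11.
CD lower bound = min(11, 5 + 3 - 1) = min(11, 7) = 7.
Compute A + B mod 11 directly:
a = 1: 1+0=1, 1+3=4, 1+5=6
a = 3: 3+0=3, 3+3=6, 3+5=8
a = 4: 4+0=4, 4+3=7, 4+5=9
a = 8: 8+0=8, 8+3=0, 8+5=2
a = 9: 9+0=9, 9+3=1, 9+5=3
A + B = {0, 1, 2, 3, 4, 6, 7, 8, 9}, so |A + B| = 9.
Verify: 9 ≥ 7? Yes ✓.

CD lower bound = 7, actual |A + B| = 9.


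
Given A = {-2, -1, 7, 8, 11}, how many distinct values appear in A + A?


A + A = {a + a' : a, a' ∈ A}; |A| = 5.
General bounds: 2|A| - 1 ≤ |A + A| ≤ |A|(|A|+1)/2, i.e. 9 ≤ |A + A| ≤ 15.
Lower bound 2|A|-1 is attained iff A is an arithmetic progression.
Enumerate sums a + a' for a ≤ a' (symmetric, so this suffices):
a = -2: -2+-2=-4, -2+-1=-3, -2+7=5, -2+8=6, -2+11=9
a = -1: -1+-1=-2, -1+7=6, -1+8=7, -1+11=10
a = 7: 7+7=14, 7+8=15, 7+11=18
a = 8: 8+8=16, 8+11=19
a = 11: 11+11=22
Distinct sums: {-4, -3, -2, 5, 6, 7, 9, 10, 14, 15, 16, 18, 19, 22}
|A + A| = 14

|A + A| = 14


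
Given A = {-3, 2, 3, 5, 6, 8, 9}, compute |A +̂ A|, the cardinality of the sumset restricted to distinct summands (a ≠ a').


Restricted sumset: A +̂ A = {a + a' : a ∈ A, a' ∈ A, a ≠ a'}.
Equivalently, take A + A and drop any sum 2a that is achievable ONLY as a + a for a ∈ A (i.e. sums representable only with equal summands).
Enumerate pairs (a, a') with a < a' (symmetric, so each unordered pair gives one sum; this covers all a ≠ a'):
  -3 + 2 = -1
  -3 + 3 = 0
  -3 + 5 = 2
  -3 + 6 = 3
  -3 + 8 = 5
  -3 + 9 = 6
  2 + 3 = 5
  2 + 5 = 7
  2 + 6 = 8
  2 + 8 = 10
  2 + 9 = 11
  3 + 5 = 8
  3 + 6 = 9
  3 + 8 = 11
  3 + 9 = 12
  5 + 6 = 11
  5 + 8 = 13
  5 + 9 = 14
  6 + 8 = 14
  6 + 9 = 15
  8 + 9 = 17
Collected distinct sums: {-1, 0, 2, 3, 5, 6, 7, 8, 9, 10, 11, 12, 13, 14, 15, 17}
|A +̂ A| = 16
(Reference bound: |A +̂ A| ≥ 2|A| - 3 for |A| ≥ 2, with |A| = 7 giving ≥ 11.)

|A +̂ A| = 16


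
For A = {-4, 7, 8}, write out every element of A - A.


A - A = {a - a' : a, a' ∈ A}.
Compute a - a' for each ordered pair (a, a'):
a = -4: -4--4=0, -4-7=-11, -4-8=-12
a = 7: 7--4=11, 7-7=0, 7-8=-1
a = 8: 8--4=12, 8-7=1, 8-8=0
Collecting distinct values (and noting 0 appears from a-a):
A - A = {-12, -11, -1, 0, 1, 11, 12}
|A - A| = 7

A - A = {-12, -11, -1, 0, 1, 11, 12}


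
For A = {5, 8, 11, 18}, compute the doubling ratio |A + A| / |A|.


|A| = 4.
Compute A + A by enumerating all 16 pairs.
A + A = {10, 13, 16, 19, 22, 23, 26, 29, 36}, so |A + A| = 9.
K = |A + A| / |A| = 9/4 (already in lowest terms) ≈ 2.2500.
Reference: AP of size 4 gives K = 7/4 ≈ 1.7500; a fully generic set of size 4 gives K ≈ 2.5000.

|A| = 4, |A + A| = 9, K = 9/4.


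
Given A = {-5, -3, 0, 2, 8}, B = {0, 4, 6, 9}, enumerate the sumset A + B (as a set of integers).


A + B = {a + b : a ∈ A, b ∈ B}.
Enumerate all |A|·|B| = 5·4 = 20 pairs (a, b) and collect distinct sums.
a = -5: -5+0=-5, -5+4=-1, -5+6=1, -5+9=4
a = -3: -3+0=-3, -3+4=1, -3+6=3, -3+9=6
a = 0: 0+0=0, 0+4=4, 0+6=6, 0+9=9
a = 2: 2+0=2, 2+4=6, 2+6=8, 2+9=11
a = 8: 8+0=8, 8+4=12, 8+6=14, 8+9=17
Collecting distinct sums: A + B = {-5, -3, -1, 0, 1, 2, 3, 4, 6, 8, 9, 11, 12, 14, 17}
|A + B| = 15

A + B = {-5, -3, -1, 0, 1, 2, 3, 4, 6, 8, 9, 11, 12, 14, 17}


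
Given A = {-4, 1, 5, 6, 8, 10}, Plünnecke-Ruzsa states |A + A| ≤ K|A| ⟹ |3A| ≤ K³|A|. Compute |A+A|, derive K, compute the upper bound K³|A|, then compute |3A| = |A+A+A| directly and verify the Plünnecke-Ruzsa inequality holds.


|A| = 6.
Step 1: Compute A + A by enumerating all 36 pairs.
A + A = {-8, -3, 1, 2, 4, 6, 7, 9, 10, 11, 12, 13, 14, 15, 16, 18, 20}, so |A + A| = 17.
Step 2: Doubling constant K = |A + A|/|A| = 17/6 = 17/6 ≈ 2.8333.
Step 3: Plünnecke-Ruzsa gives |3A| ≤ K³·|A| = (2.8333)³ · 6 ≈ 136.4722.
Step 4: Compute 3A = A + A + A directly by enumerating all triples (a,b,c) ∈ A³; |3A| = 31.
Step 5: Check 31 ≤ 136.4722? Yes ✓.

K = 17/6, Plünnecke-Ruzsa bound K³|A| ≈ 136.4722, |3A| = 31, inequality holds.


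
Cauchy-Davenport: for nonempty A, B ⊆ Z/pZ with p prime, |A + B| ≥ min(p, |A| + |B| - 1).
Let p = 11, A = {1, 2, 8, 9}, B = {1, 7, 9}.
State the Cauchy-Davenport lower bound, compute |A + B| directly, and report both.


Cauchy-Davenport: |A + B| ≥ min(p, |A| + |B| - 1) for A, B nonempty in Z/pZ.
|A| = 4, |B| = 3, p = 11.
CD lower bound = min(11, 4 + 3 - 1) = min(11, 6) = 6.
Compute A + B mod 11 directly:
a = 1: 1+1=2, 1+7=8, 1+9=10
a = 2: 2+1=3, 2+7=9, 2+9=0
a = 8: 8+1=9, 8+7=4, 8+9=6
a = 9: 9+1=10, 9+7=5, 9+9=7
A + B = {0, 2, 3, 4, 5, 6, 7, 8, 9, 10}, so |A + B| = 10.
Verify: 10 ≥ 6? Yes ✓.

CD lower bound = 6, actual |A + B| = 10.


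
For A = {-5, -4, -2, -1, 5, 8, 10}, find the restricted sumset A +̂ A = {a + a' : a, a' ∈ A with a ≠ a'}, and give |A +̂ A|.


Restricted sumset: A +̂ A = {a + a' : a ∈ A, a' ∈ A, a ≠ a'}.
Equivalently, take A + A and drop any sum 2a that is achievable ONLY as a + a for a ∈ A (i.e. sums representable only with equal summands).
Enumerate pairs (a, a') with a < a' (symmetric, so each unordered pair gives one sum; this covers all a ≠ a'):
  -5 + -4 = -9
  -5 + -2 = -7
  -5 + -1 = -6
  -5 + 5 = 0
  -5 + 8 = 3
  -5 + 10 = 5
  -4 + -2 = -6
  -4 + -1 = -5
  -4 + 5 = 1
  -4 + 8 = 4
  -4 + 10 = 6
  -2 + -1 = -3
  -2 + 5 = 3
  -2 + 8 = 6
  -2 + 10 = 8
  -1 + 5 = 4
  -1 + 8 = 7
  -1 + 10 = 9
  5 + 8 = 13
  5 + 10 = 15
  8 + 10 = 18
Collected distinct sums: {-9, -7, -6, -5, -3, 0, 1, 3, 4, 5, 6, 7, 8, 9, 13, 15, 18}
|A +̂ A| = 17
(Reference bound: |A +̂ A| ≥ 2|A| - 3 for |A| ≥ 2, with |A| = 7 giving ≥ 11.)

|A +̂ A| = 17


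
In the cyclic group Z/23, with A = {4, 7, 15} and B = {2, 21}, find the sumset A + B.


Work in Z/23Z: reduce every sum a + b modulo 23.
Enumerate all 6 pairs:
a = 4: 4+2=6, 4+21=2
a = 7: 7+2=9, 7+21=5
a = 15: 15+2=17, 15+21=13
Distinct residues collected: {2, 5, 6, 9, 13, 17}
|A + B| = 6 (out of 23 total residues).

A + B = {2, 5, 6, 9, 13, 17}


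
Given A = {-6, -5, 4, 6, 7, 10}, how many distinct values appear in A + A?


A + A = {a + a' : a, a' ∈ A}; |A| = 6.
General bounds: 2|A| - 1 ≤ |A + A| ≤ |A|(|A|+1)/2, i.e. 11 ≤ |A + A| ≤ 21.
Lower bound 2|A|-1 is attained iff A is an arithmetic progression.
Enumerate sums a + a' for a ≤ a' (symmetric, so this suffices):
a = -6: -6+-6=-12, -6+-5=-11, -6+4=-2, -6+6=0, -6+7=1, -6+10=4
a = -5: -5+-5=-10, -5+4=-1, -5+6=1, -5+7=2, -5+10=5
a = 4: 4+4=8, 4+6=10, 4+7=11, 4+10=14
a = 6: 6+6=12, 6+7=13, 6+10=16
a = 7: 7+7=14, 7+10=17
a = 10: 10+10=20
Distinct sums: {-12, -11, -10, -2, -1, 0, 1, 2, 4, 5, 8, 10, 11, 12, 13, 14, 16, 17, 20}
|A + A| = 19

|A + A| = 19


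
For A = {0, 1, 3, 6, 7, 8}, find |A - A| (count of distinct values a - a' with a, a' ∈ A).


A - A = {a - a' : a, a' ∈ A}; |A| = 6.
Bounds: 2|A|-1 ≤ |A - A| ≤ |A|² - |A| + 1, i.e. 11 ≤ |A - A| ≤ 31.
Note: 0 ∈ A - A always (from a - a). The set is symmetric: if d ∈ A - A then -d ∈ A - A.
Enumerate nonzero differences d = a - a' with a > a' (then include -d):
Positive differences: {1, 2, 3, 4, 5, 6, 7, 8}
Full difference set: {0} ∪ (positive diffs) ∪ (negative diffs).
|A - A| = 1 + 2·8 = 17 (matches direct enumeration: 17).

|A - A| = 17


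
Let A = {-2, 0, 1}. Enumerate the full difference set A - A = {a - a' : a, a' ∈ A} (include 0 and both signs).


A - A = {a - a' : a, a' ∈ A}.
Compute a - a' for each ordered pair (a, a'):
a = -2: -2--2=0, -2-0=-2, -2-1=-3
a = 0: 0--2=2, 0-0=0, 0-1=-1
a = 1: 1--2=3, 1-0=1, 1-1=0
Collecting distinct values (and noting 0 appears from a-a):
A - A = {-3, -2, -1, 0, 1, 2, 3}
|A - A| = 7

A - A = {-3, -2, -1, 0, 1, 2, 3}


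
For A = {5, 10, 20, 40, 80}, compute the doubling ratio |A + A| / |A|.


|A| = 5.
Compute A + A by enumerating all 25 pairs.
A + A = {10, 15, 20, 25, 30, 40, 45, 50, 60, 80, 85, 90, 100, 120, 160}, so |A + A| = 15.
K = |A + A| / |A| = 15/5 = 3/1 ≈ 3.0000.
Reference: AP of size 5 gives K = 9/5 ≈ 1.8000; a fully generic set of size 5 gives K ≈ 3.0000.

|A| = 5, |A + A| = 15, K = 15/5 = 3/1.


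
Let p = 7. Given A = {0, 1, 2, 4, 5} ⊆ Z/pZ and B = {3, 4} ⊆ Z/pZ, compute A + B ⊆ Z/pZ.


Work in Z/7Z: reduce every sum a + b modulo 7.
Enumerate all 10 pairs:
a = 0: 0+3=3, 0+4=4
a = 1: 1+3=4, 1+4=5
a = 2: 2+3=5, 2+4=6
a = 4: 4+3=0, 4+4=1
a = 5: 5+3=1, 5+4=2
Distinct residues collected: {0, 1, 2, 3, 4, 5, 6}
|A + B| = 7 (out of 7 total residues).

A + B = {0, 1, 2, 3, 4, 5, 6}


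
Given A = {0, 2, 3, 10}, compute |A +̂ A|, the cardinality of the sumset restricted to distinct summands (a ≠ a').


Restricted sumset: A +̂ A = {a + a' : a ∈ A, a' ∈ A, a ≠ a'}.
Equivalently, take A + A and drop any sum 2a that is achievable ONLY as a + a for a ∈ A (i.e. sums representable only with equal summands).
Enumerate pairs (a, a') with a < a' (symmetric, so each unordered pair gives one sum; this covers all a ≠ a'):
  0 + 2 = 2
  0 + 3 = 3
  0 + 10 = 10
  2 + 3 = 5
  2 + 10 = 12
  3 + 10 = 13
Collected distinct sums: {2, 3, 5, 10, 12, 13}
|A +̂ A| = 6
(Reference bound: |A +̂ A| ≥ 2|A| - 3 for |A| ≥ 2, with |A| = 4 giving ≥ 5.)

|A +̂ A| = 6


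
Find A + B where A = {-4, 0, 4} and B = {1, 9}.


A + B = {a + b : a ∈ A, b ∈ B}.
Enumerate all |A|·|B| = 3·2 = 6 pairs (a, b) and collect distinct sums.
a = -4: -4+1=-3, -4+9=5
a = 0: 0+1=1, 0+9=9
a = 4: 4+1=5, 4+9=13
Collecting distinct sums: A + B = {-3, 1, 5, 9, 13}
|A + B| = 5

A + B = {-3, 1, 5, 9, 13}


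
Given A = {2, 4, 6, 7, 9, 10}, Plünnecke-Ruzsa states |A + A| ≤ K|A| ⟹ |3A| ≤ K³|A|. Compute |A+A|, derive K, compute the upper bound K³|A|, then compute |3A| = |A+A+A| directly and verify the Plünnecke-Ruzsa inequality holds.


|A| = 6.
Step 1: Compute A + A by enumerating all 36 pairs.
A + A = {4, 6, 8, 9, 10, 11, 12, 13, 14, 15, 16, 17, 18, 19, 20}, so |A + A| = 15.
Step 2: Doubling constant K = |A + A|/|A| = 15/6 = 15/6 ≈ 2.5000.
Step 3: Plünnecke-Ruzsa gives |3A| ≤ K³·|A| = (2.5000)³ · 6 ≈ 93.7500.
Step 4: Compute 3A = A + A + A directly by enumerating all triples (a,b,c) ∈ A³; |3A| = 23.
Step 5: Check 23 ≤ 93.7500? Yes ✓.

K = 15/6, Plünnecke-Ruzsa bound K³|A| ≈ 93.7500, |3A| = 23, inequality holds.


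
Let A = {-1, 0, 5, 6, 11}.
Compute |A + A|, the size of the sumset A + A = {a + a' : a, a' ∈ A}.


A + A = {a + a' : a, a' ∈ A}; |A| = 5.
General bounds: 2|A| - 1 ≤ |A + A| ≤ |A|(|A|+1)/2, i.e. 9 ≤ |A + A| ≤ 15.
Lower bound 2|A|-1 is attained iff A is an arithmetic progression.
Enumerate sums a + a' for a ≤ a' (symmetric, so this suffices):
a = -1: -1+-1=-2, -1+0=-1, -1+5=4, -1+6=5, -1+11=10
a = 0: 0+0=0, 0+5=5, 0+6=6, 0+11=11
a = 5: 5+5=10, 5+6=11, 5+11=16
a = 6: 6+6=12, 6+11=17
a = 11: 11+11=22
Distinct sums: {-2, -1, 0, 4, 5, 6, 10, 11, 12, 16, 17, 22}
|A + A| = 12

|A + A| = 12


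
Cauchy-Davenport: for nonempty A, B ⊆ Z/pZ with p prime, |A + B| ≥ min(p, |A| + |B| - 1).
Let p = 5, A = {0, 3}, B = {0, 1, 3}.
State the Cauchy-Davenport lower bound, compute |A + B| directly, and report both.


Cauchy-Davenport: |A + B| ≥ min(p, |A| + |B| - 1) for A, B nonempty in Z/pZ.
|A| = 2, |B| = 3, p = 5.
CD lower bound = min(5, 2 + 3 - 1) = min(5, 4) = 4.
Compute A + B mod 5 directly:
a = 0: 0+0=0, 0+1=1, 0+3=3
a = 3: 3+0=3, 3+1=4, 3+3=1
A + B = {0, 1, 3, 4}, so |A + B| = 4.
Verify: 4 ≥ 4? Yes ✓.

CD lower bound = 4, actual |A + B| = 4.


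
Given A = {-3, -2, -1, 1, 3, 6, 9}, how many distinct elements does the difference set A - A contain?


A - A = {a - a' : a, a' ∈ A}; |A| = 7.
Bounds: 2|A|-1 ≤ |A - A| ≤ |A|² - |A| + 1, i.e. 13 ≤ |A - A| ≤ 43.
Note: 0 ∈ A - A always (from a - a). The set is symmetric: if d ∈ A - A then -d ∈ A - A.
Enumerate nonzero differences d = a - a' with a > a' (then include -d):
Positive differences: {1, 2, 3, 4, 5, 6, 7, 8, 9, 10, 11, 12}
Full difference set: {0} ∪ (positive diffs) ∪ (negative diffs).
|A - A| = 1 + 2·12 = 25 (matches direct enumeration: 25).

|A - A| = 25


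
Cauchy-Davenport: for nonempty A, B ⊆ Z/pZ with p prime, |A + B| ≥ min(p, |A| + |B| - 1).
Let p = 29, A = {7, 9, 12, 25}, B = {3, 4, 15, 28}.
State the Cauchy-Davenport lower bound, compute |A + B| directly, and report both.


Cauchy-Davenport: |A + B| ≥ min(p, |A| + |B| - 1) for A, B nonempty in Z/pZ.
|A| = 4, |B| = 4, p = 29.
CD lower bound = min(29, 4 + 4 - 1) = min(29, 7) = 7.
Compute A + B mod 29 directly:
a = 7: 7+3=10, 7+4=11, 7+15=22, 7+28=6
a = 9: 9+3=12, 9+4=13, 9+15=24, 9+28=8
a = 12: 12+3=15, 12+4=16, 12+15=27, 12+28=11
a = 25: 25+3=28, 25+4=0, 25+15=11, 25+28=24
A + B = {0, 6, 8, 10, 11, 12, 13, 15, 16, 22, 24, 27, 28}, so |A + B| = 13.
Verify: 13 ≥ 7? Yes ✓.

CD lower bound = 7, actual |A + B| = 13.


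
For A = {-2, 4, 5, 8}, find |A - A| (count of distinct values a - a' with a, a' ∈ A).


A - A = {a - a' : a, a' ∈ A}; |A| = 4.
Bounds: 2|A|-1 ≤ |A - A| ≤ |A|² - |A| + 1, i.e. 7 ≤ |A - A| ≤ 13.
Note: 0 ∈ A - A always (from a - a). The set is symmetric: if d ∈ A - A then -d ∈ A - A.
Enumerate nonzero differences d = a - a' with a > a' (then include -d):
Positive differences: {1, 3, 4, 6, 7, 10}
Full difference set: {0} ∪ (positive diffs) ∪ (negative diffs).
|A - A| = 1 + 2·6 = 13 (matches direct enumeration: 13).

|A - A| = 13


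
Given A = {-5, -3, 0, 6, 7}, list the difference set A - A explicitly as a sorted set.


A - A = {a - a' : a, a' ∈ A}.
Compute a - a' for each ordered pair (a, a'):
a = -5: -5--5=0, -5--3=-2, -5-0=-5, -5-6=-11, -5-7=-12
a = -3: -3--5=2, -3--3=0, -3-0=-3, -3-6=-9, -3-7=-10
a = 0: 0--5=5, 0--3=3, 0-0=0, 0-6=-6, 0-7=-7
a = 6: 6--5=11, 6--3=9, 6-0=6, 6-6=0, 6-7=-1
a = 7: 7--5=12, 7--3=10, 7-0=7, 7-6=1, 7-7=0
Collecting distinct values (and noting 0 appears from a-a):
A - A = {-12, -11, -10, -9, -7, -6, -5, -3, -2, -1, 0, 1, 2, 3, 5, 6, 7, 9, 10, 11, 12}
|A - A| = 21

A - A = {-12, -11, -10, -9, -7, -6, -5, -3, -2, -1, 0, 1, 2, 3, 5, 6, 7, 9, 10, 11, 12}


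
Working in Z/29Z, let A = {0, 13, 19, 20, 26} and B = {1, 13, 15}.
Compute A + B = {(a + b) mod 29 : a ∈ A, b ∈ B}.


Work in Z/29Z: reduce every sum a + b modulo 29.
Enumerate all 15 pairs:
a = 0: 0+1=1, 0+13=13, 0+15=15
a = 13: 13+1=14, 13+13=26, 13+15=28
a = 19: 19+1=20, 19+13=3, 19+15=5
a = 20: 20+1=21, 20+13=4, 20+15=6
a = 26: 26+1=27, 26+13=10, 26+15=12
Distinct residues collected: {1, 3, 4, 5, 6, 10, 12, 13, 14, 15, 20, 21, 26, 27, 28}
|A + B| = 15 (out of 29 total residues).

A + B = {1, 3, 4, 5, 6, 10, 12, 13, 14, 15, 20, 21, 26, 27, 28}


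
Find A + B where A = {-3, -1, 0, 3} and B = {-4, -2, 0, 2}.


A + B = {a + b : a ∈ A, b ∈ B}.
Enumerate all |A|·|B| = 4·4 = 16 pairs (a, b) and collect distinct sums.
a = -3: -3+-4=-7, -3+-2=-5, -3+0=-3, -3+2=-1
a = -1: -1+-4=-5, -1+-2=-3, -1+0=-1, -1+2=1
a = 0: 0+-4=-4, 0+-2=-2, 0+0=0, 0+2=2
a = 3: 3+-4=-1, 3+-2=1, 3+0=3, 3+2=5
Collecting distinct sums: A + B = {-7, -5, -4, -3, -2, -1, 0, 1, 2, 3, 5}
|A + B| = 11

A + B = {-7, -5, -4, -3, -2, -1, 0, 1, 2, 3, 5}


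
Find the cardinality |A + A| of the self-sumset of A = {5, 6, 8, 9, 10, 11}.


A + A = {a + a' : a, a' ∈ A}; |A| = 6.
General bounds: 2|A| - 1 ≤ |A + A| ≤ |A|(|A|+1)/2, i.e. 11 ≤ |A + A| ≤ 21.
Lower bound 2|A|-1 is attained iff A is an arithmetic progression.
Enumerate sums a + a' for a ≤ a' (symmetric, so this suffices):
a = 5: 5+5=10, 5+6=11, 5+8=13, 5+9=14, 5+10=15, 5+11=16
a = 6: 6+6=12, 6+8=14, 6+9=15, 6+10=16, 6+11=17
a = 8: 8+8=16, 8+9=17, 8+10=18, 8+11=19
a = 9: 9+9=18, 9+10=19, 9+11=20
a = 10: 10+10=20, 10+11=21
a = 11: 11+11=22
Distinct sums: {10, 11, 12, 13, 14, 15, 16, 17, 18, 19, 20, 21, 22}
|A + A| = 13

|A + A| = 13


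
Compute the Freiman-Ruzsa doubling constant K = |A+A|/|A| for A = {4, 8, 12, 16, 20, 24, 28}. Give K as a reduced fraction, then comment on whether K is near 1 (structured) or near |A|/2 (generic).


|A| = 7.
Compute A + A by enumerating all 49 pairs.
A + A = {8, 12, 16, 20, 24, 28, 32, 36, 40, 44, 48, 52, 56}, so |A + A| = 13.
K = |A + A| / |A| = 13/7 (already in lowest terms) ≈ 1.8571.
Reference: AP of size 7 gives K = 13/7 ≈ 1.8571; a fully generic set of size 7 gives K ≈ 4.0000.

|A| = 7, |A + A| = 13, K = 13/7.


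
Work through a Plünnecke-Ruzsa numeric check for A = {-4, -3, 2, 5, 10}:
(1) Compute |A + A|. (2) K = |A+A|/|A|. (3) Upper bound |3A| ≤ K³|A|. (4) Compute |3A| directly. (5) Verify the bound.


|A| = 5.
Step 1: Compute A + A by enumerating all 25 pairs.
A + A = {-8, -7, -6, -2, -1, 1, 2, 4, 6, 7, 10, 12, 15, 20}, so |A + A| = 14.
Step 2: Doubling constant K = |A + A|/|A| = 14/5 = 14/5 ≈ 2.8000.
Step 3: Plünnecke-Ruzsa gives |3A| ≤ K³·|A| = (2.8000)³ · 5 ≈ 109.7600.
Step 4: Compute 3A = A + A + A directly by enumerating all triples (a,b,c) ∈ A³; |3A| = 29.
Step 5: Check 29 ≤ 109.7600? Yes ✓.

K = 14/5, Plünnecke-Ruzsa bound K³|A| ≈ 109.7600, |3A| = 29, inequality holds.


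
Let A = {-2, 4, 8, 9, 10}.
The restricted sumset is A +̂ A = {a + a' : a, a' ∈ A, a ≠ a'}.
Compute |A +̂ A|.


Restricted sumset: A +̂ A = {a + a' : a ∈ A, a' ∈ A, a ≠ a'}.
Equivalently, take A + A and drop any sum 2a that is achievable ONLY as a + a for a ∈ A (i.e. sums representable only with equal summands).
Enumerate pairs (a, a') with a < a' (symmetric, so each unordered pair gives one sum; this covers all a ≠ a'):
  -2 + 4 = 2
  -2 + 8 = 6
  -2 + 9 = 7
  -2 + 10 = 8
  4 + 8 = 12
  4 + 9 = 13
  4 + 10 = 14
  8 + 9 = 17
  8 + 10 = 18
  9 + 10 = 19
Collected distinct sums: {2, 6, 7, 8, 12, 13, 14, 17, 18, 19}
|A +̂ A| = 10
(Reference bound: |A +̂ A| ≥ 2|A| - 3 for |A| ≥ 2, with |A| = 5 giving ≥ 7.)

|A +̂ A| = 10


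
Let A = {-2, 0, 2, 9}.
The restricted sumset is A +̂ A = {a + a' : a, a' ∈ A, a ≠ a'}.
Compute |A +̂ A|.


Restricted sumset: A +̂ A = {a + a' : a ∈ A, a' ∈ A, a ≠ a'}.
Equivalently, take A + A and drop any sum 2a that is achievable ONLY as a + a for a ∈ A (i.e. sums representable only with equal summands).
Enumerate pairs (a, a') with a < a' (symmetric, so each unordered pair gives one sum; this covers all a ≠ a'):
  -2 + 0 = -2
  -2 + 2 = 0
  -2 + 9 = 7
  0 + 2 = 2
  0 + 9 = 9
  2 + 9 = 11
Collected distinct sums: {-2, 0, 2, 7, 9, 11}
|A +̂ A| = 6
(Reference bound: |A +̂ A| ≥ 2|A| - 3 for |A| ≥ 2, with |A| = 4 giving ≥ 5.)

|A +̂ A| = 6


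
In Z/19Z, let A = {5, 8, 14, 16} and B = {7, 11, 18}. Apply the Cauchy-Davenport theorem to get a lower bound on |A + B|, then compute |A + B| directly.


Cauchy-Davenport: |A + B| ≥ min(p, |A| + |B| - 1) for A, B nonempty in Z/pZ.
|A| = 4, |B| = 3, p = 19.
CD lower bound = min(19, 4 + 3 - 1) = min(19, 6) = 6.
Compute A + B mod 19 directly:
a = 5: 5+7=12, 5+11=16, 5+18=4
a = 8: 8+7=15, 8+11=0, 8+18=7
a = 14: 14+7=2, 14+11=6, 14+18=13
a = 16: 16+7=4, 16+11=8, 16+18=15
A + B = {0, 2, 4, 6, 7, 8, 12, 13, 15, 16}, so |A + B| = 10.
Verify: 10 ≥ 6? Yes ✓.

CD lower bound = 6, actual |A + B| = 10.


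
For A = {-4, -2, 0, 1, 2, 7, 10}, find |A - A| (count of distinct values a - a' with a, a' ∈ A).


A - A = {a - a' : a, a' ∈ A}; |A| = 7.
Bounds: 2|A|-1 ≤ |A - A| ≤ |A|² - |A| + 1, i.e. 13 ≤ |A - A| ≤ 43.
Note: 0 ∈ A - A always (from a - a). The set is symmetric: if d ∈ A - A then -d ∈ A - A.
Enumerate nonzero differences d = a - a' with a > a' (then include -d):
Positive differences: {1, 2, 3, 4, 5, 6, 7, 8, 9, 10, 11, 12, 14}
Full difference set: {0} ∪ (positive diffs) ∪ (negative diffs).
|A - A| = 1 + 2·13 = 27 (matches direct enumeration: 27).

|A - A| = 27


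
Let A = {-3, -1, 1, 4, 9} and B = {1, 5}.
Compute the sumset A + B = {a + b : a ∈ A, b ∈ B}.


A + B = {a + b : a ∈ A, b ∈ B}.
Enumerate all |A|·|B| = 5·2 = 10 pairs (a, b) and collect distinct sums.
a = -3: -3+1=-2, -3+5=2
a = -1: -1+1=0, -1+5=4
a = 1: 1+1=2, 1+5=6
a = 4: 4+1=5, 4+5=9
a = 9: 9+1=10, 9+5=14
Collecting distinct sums: A + B = {-2, 0, 2, 4, 5, 6, 9, 10, 14}
|A + B| = 9

A + B = {-2, 0, 2, 4, 5, 6, 9, 10, 14}


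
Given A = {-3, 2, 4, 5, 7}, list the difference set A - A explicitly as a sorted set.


A - A = {a - a' : a, a' ∈ A}.
Compute a - a' for each ordered pair (a, a'):
a = -3: -3--3=0, -3-2=-5, -3-4=-7, -3-5=-8, -3-7=-10
a = 2: 2--3=5, 2-2=0, 2-4=-2, 2-5=-3, 2-7=-5
a = 4: 4--3=7, 4-2=2, 4-4=0, 4-5=-1, 4-7=-3
a = 5: 5--3=8, 5-2=3, 5-4=1, 5-5=0, 5-7=-2
a = 7: 7--3=10, 7-2=5, 7-4=3, 7-5=2, 7-7=0
Collecting distinct values (and noting 0 appears from a-a):
A - A = {-10, -8, -7, -5, -3, -2, -1, 0, 1, 2, 3, 5, 7, 8, 10}
|A - A| = 15

A - A = {-10, -8, -7, -5, -3, -2, -1, 0, 1, 2, 3, 5, 7, 8, 10}


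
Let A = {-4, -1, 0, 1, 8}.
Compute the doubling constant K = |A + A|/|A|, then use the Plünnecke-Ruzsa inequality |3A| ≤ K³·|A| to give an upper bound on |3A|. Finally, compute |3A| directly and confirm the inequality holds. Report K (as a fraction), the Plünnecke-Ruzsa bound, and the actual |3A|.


|A| = 5.
Step 1: Compute A + A by enumerating all 25 pairs.
A + A = {-8, -5, -4, -3, -2, -1, 0, 1, 2, 4, 7, 8, 9, 16}, so |A + A| = 14.
Step 2: Doubling constant K = |A + A|/|A| = 14/5 = 14/5 ≈ 2.8000.
Step 3: Plünnecke-Ruzsa gives |3A| ≤ K³·|A| = (2.8000)³ · 5 ≈ 109.7600.
Step 4: Compute 3A = A + A + A directly by enumerating all triples (a,b,c) ∈ A³; |3A| = 26.
Step 5: Check 26 ≤ 109.7600? Yes ✓.

K = 14/5, Plünnecke-Ruzsa bound K³|A| ≈ 109.7600, |3A| = 26, inequality holds.


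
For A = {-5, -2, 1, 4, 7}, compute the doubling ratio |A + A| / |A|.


|A| = 5.
Compute A + A by enumerating all 25 pairs.
A + A = {-10, -7, -4, -1, 2, 5, 8, 11, 14}, so |A + A| = 9.
K = |A + A| / |A| = 9/5 (already in lowest terms) ≈ 1.8000.
Reference: AP of size 5 gives K = 9/5 ≈ 1.8000; a fully generic set of size 5 gives K ≈ 3.0000.

|A| = 5, |A + A| = 9, K = 9/5.


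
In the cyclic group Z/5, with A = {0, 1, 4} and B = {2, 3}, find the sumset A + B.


Work in Z/5Z: reduce every sum a + b modulo 5.
Enumerate all 6 pairs:
a = 0: 0+2=2, 0+3=3
a = 1: 1+2=3, 1+3=4
a = 4: 4+2=1, 4+3=2
Distinct residues collected: {1, 2, 3, 4}
|A + B| = 4 (out of 5 total residues).

A + B = {1, 2, 3, 4}


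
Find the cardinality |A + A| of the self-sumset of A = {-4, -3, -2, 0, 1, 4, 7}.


A + A = {a + a' : a, a' ∈ A}; |A| = 7.
General bounds: 2|A| - 1 ≤ |A + A| ≤ |A|(|A|+1)/2, i.e. 13 ≤ |A + A| ≤ 28.
Lower bound 2|A|-1 is attained iff A is an arithmetic progression.
Enumerate sums a + a' for a ≤ a' (symmetric, so this suffices):
a = -4: -4+-4=-8, -4+-3=-7, -4+-2=-6, -4+0=-4, -4+1=-3, -4+4=0, -4+7=3
a = -3: -3+-3=-6, -3+-2=-5, -3+0=-3, -3+1=-2, -3+4=1, -3+7=4
a = -2: -2+-2=-4, -2+0=-2, -2+1=-1, -2+4=2, -2+7=5
a = 0: 0+0=0, 0+1=1, 0+4=4, 0+7=7
a = 1: 1+1=2, 1+4=5, 1+7=8
a = 4: 4+4=8, 4+7=11
a = 7: 7+7=14
Distinct sums: {-8, -7, -6, -5, -4, -3, -2, -1, 0, 1, 2, 3, 4, 5, 7, 8, 11, 14}
|A + A| = 18

|A + A| = 18


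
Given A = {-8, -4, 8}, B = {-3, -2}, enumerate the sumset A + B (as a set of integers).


A + B = {a + b : a ∈ A, b ∈ B}.
Enumerate all |A|·|B| = 3·2 = 6 pairs (a, b) and collect distinct sums.
a = -8: -8+-3=-11, -8+-2=-10
a = -4: -4+-3=-7, -4+-2=-6
a = 8: 8+-3=5, 8+-2=6
Collecting distinct sums: A + B = {-11, -10, -7, -6, 5, 6}
|A + B| = 6

A + B = {-11, -10, -7, -6, 5, 6}


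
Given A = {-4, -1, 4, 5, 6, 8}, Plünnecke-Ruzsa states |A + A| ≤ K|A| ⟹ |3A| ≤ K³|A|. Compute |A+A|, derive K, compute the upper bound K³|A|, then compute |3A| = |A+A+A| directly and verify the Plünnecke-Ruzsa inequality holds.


|A| = 6.
Step 1: Compute A + A by enumerating all 36 pairs.
A + A = {-8, -5, -2, 0, 1, 2, 3, 4, 5, 7, 8, 9, 10, 11, 12, 13, 14, 16}, so |A + A| = 18.
Step 2: Doubling constant K = |A + A|/|A| = 18/6 = 18/6 ≈ 3.0000.
Step 3: Plünnecke-Ruzsa gives |3A| ≤ K³·|A| = (3.0000)³ · 6 ≈ 162.0000.
Step 4: Compute 3A = A + A + A directly by enumerating all triples (a,b,c) ∈ A³; |3A| = 31.
Step 5: Check 31 ≤ 162.0000? Yes ✓.

K = 18/6, Plünnecke-Ruzsa bound K³|A| ≈ 162.0000, |3A| = 31, inequality holds.


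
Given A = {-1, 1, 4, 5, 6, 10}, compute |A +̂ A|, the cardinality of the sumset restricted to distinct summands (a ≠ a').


Restricted sumset: A +̂ A = {a + a' : a ∈ A, a' ∈ A, a ≠ a'}.
Equivalently, take A + A and drop any sum 2a that is achievable ONLY as a + a for a ∈ A (i.e. sums representable only with equal summands).
Enumerate pairs (a, a') with a < a' (symmetric, so each unordered pair gives one sum; this covers all a ≠ a'):
  -1 + 1 = 0
  -1 + 4 = 3
  -1 + 5 = 4
  -1 + 6 = 5
  -1 + 10 = 9
  1 + 4 = 5
  1 + 5 = 6
  1 + 6 = 7
  1 + 10 = 11
  4 + 5 = 9
  4 + 6 = 10
  4 + 10 = 14
  5 + 6 = 11
  5 + 10 = 15
  6 + 10 = 16
Collected distinct sums: {0, 3, 4, 5, 6, 7, 9, 10, 11, 14, 15, 16}
|A +̂ A| = 12
(Reference bound: |A +̂ A| ≥ 2|A| - 3 for |A| ≥ 2, with |A| = 6 giving ≥ 9.)

|A +̂ A| = 12


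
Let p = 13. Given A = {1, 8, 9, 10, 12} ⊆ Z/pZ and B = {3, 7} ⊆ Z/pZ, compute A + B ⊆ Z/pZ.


Work in Z/13Z: reduce every sum a + b modulo 13.
Enumerate all 10 pairs:
a = 1: 1+3=4, 1+7=8
a = 8: 8+3=11, 8+7=2
a = 9: 9+3=12, 9+7=3
a = 10: 10+3=0, 10+7=4
a = 12: 12+3=2, 12+7=6
Distinct residues collected: {0, 2, 3, 4, 6, 8, 11, 12}
|A + B| = 8 (out of 13 total residues).

A + B = {0, 2, 3, 4, 6, 8, 11, 12}


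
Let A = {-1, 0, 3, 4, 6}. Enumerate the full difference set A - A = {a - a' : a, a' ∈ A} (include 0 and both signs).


A - A = {a - a' : a, a' ∈ A}.
Compute a - a' for each ordered pair (a, a'):
a = -1: -1--1=0, -1-0=-1, -1-3=-4, -1-4=-5, -1-6=-7
a = 0: 0--1=1, 0-0=0, 0-3=-3, 0-4=-4, 0-6=-6
a = 3: 3--1=4, 3-0=3, 3-3=0, 3-4=-1, 3-6=-3
a = 4: 4--1=5, 4-0=4, 4-3=1, 4-4=0, 4-6=-2
a = 6: 6--1=7, 6-0=6, 6-3=3, 6-4=2, 6-6=0
Collecting distinct values (and noting 0 appears from a-a):
A - A = {-7, -6, -5, -4, -3, -2, -1, 0, 1, 2, 3, 4, 5, 6, 7}
|A - A| = 15

A - A = {-7, -6, -5, -4, -3, -2, -1, 0, 1, 2, 3, 4, 5, 6, 7}


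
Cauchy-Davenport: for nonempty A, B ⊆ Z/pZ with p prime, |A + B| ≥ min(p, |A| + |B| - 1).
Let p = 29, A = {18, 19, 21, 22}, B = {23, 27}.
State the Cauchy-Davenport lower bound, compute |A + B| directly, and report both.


Cauchy-Davenport: |A + B| ≥ min(p, |A| + |B| - 1) for A, B nonempty in Z/pZ.
|A| = 4, |B| = 2, p = 29.
CD lower bound = min(29, 4 + 2 - 1) = min(29, 5) = 5.
Compute A + B mod 29 directly:
a = 18: 18+23=12, 18+27=16
a = 19: 19+23=13, 19+27=17
a = 21: 21+23=15, 21+27=19
a = 22: 22+23=16, 22+27=20
A + B = {12, 13, 15, 16, 17, 19, 20}, so |A + B| = 7.
Verify: 7 ≥ 5? Yes ✓.

CD lower bound = 5, actual |A + B| = 7.
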